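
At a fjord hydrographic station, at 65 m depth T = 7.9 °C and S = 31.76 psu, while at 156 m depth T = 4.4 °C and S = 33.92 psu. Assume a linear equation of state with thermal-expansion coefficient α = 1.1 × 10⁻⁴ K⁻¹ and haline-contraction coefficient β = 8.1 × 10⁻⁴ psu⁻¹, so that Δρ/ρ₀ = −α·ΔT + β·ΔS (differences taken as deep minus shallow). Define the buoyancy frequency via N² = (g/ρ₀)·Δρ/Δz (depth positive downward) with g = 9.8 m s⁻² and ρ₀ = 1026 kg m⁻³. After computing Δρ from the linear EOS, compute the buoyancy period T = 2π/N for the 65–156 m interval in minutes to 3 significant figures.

6.91 min

ΔT = -3.5 K, ΔS = +2.16 psu (deep − shallow).
Δρ/ρ₀ = −αΔT + βΔS = 3.85 × 10⁻⁴ + 1.7496 × 10⁻³ = 2.1346 × 10⁻³, so Δρ ≈ 2.190 kg m⁻³.
N² = (g/ρ₀)·Δρ/Δz = g·(Δρ/ρ₀)/Δz = 9.8 × 2.1346 × 10⁻³ / 91 = 2.2988 × 10⁻⁴ s⁻².
N = √(2.2988 × 10⁻⁴) = 0.015162 rad s⁻¹ → T = 2π/N = 414.40 s = 6.9067 min ≈ 6.91 min.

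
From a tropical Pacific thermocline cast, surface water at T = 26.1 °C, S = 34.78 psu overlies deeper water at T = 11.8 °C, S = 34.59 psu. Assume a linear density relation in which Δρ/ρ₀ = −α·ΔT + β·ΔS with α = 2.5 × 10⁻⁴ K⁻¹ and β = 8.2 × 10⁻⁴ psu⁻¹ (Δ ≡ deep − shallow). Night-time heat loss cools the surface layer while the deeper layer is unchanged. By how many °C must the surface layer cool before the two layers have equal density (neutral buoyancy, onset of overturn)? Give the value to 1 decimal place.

Neutral buoyancy requires Δρ = 0, i.e. −α(T_deep − T_surf′) + β(S_deep − S_surf) = 0.
T_surf′ = T_deep − (β/α)·ΔS = 11.8 − (8.2 × 10⁻⁴/2.5 × 10⁻⁴)·(-0.19) = 12.423 °C.
Cooling required: 26.1 − (12.423) = 13.677 °C.

13.7 °C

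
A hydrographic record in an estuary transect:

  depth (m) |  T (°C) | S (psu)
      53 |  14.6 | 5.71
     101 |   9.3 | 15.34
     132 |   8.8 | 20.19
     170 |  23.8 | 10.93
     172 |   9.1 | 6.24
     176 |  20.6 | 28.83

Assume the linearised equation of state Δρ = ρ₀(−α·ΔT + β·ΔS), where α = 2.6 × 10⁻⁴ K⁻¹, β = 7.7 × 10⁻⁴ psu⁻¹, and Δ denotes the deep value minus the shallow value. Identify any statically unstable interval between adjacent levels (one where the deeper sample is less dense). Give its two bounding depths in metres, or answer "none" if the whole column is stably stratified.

Evaluate Δρ/ρ₀ = −αΔT + βΔS across each adjacent pair:
  53–101 m: −αΔT+βΔS = −(2.6 × 10⁻⁴)(-5.3)+(7.7 × 10⁻⁴)(+9.63) = 8.8 × 10⁻³ → stable
  101–132 m: −αΔT+βΔS = −(2.6 × 10⁻⁴)(-0.5)+(7.7 × 10⁻⁴)(+4.85) = 3.9 × 10⁻³ → stable
  132–170 m: −αΔT+βΔS = −(2.6 × 10⁻⁴)(+15.0)+(7.7 × 10⁻⁴)(-9.26) = -0.011 → UNSTABLE
  170–172 m: −αΔT+βΔS = −(2.6 × 10⁻⁴)(-14.7)+(7.7 × 10⁻⁴)(-4.69) = 2.1 × 10⁻⁴ → stable
  172–176 m: −αΔT+βΔS = −(2.6 × 10⁻⁴)(+11.5)+(7.7 × 10⁻⁴)(+22.59) = 0.014 → stable
The 132–170 m interval has Δρ < 0: lighter water underlies denser water.

132–170 m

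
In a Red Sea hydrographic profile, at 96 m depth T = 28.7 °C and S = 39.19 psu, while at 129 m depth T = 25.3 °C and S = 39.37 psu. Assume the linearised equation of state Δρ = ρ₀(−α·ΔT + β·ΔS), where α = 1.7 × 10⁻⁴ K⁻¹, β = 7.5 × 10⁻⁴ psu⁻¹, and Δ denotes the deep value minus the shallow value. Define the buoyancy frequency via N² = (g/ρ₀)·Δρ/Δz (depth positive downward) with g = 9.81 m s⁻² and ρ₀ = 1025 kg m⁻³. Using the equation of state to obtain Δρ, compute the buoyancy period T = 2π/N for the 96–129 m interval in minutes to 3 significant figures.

ΔT = -3.4 K, ΔS = +0.18 psu (deep − shallow).
Δρ/ρ₀ = −αΔT + βΔS = 5.78 × 10⁻⁴ + 1.35 × 10⁻⁴ = 7.13 × 10⁻⁴, so Δρ ≈ 0.7308 kg m⁻³.
N² = (g/ρ₀)·Δρ/Δz = g·(Δρ/ρ₀)/Δz = 9.81 × 7.13 × 10⁻⁴ / 33 = 2.1196 × 10⁻⁴ s⁻².
N = √(2.1196 × 10⁻⁴) = 0.014559 rad s⁻¹ → T = 2π/N = 431.57 s = 7.1928 min ≈ 7.19 min.

7.19 min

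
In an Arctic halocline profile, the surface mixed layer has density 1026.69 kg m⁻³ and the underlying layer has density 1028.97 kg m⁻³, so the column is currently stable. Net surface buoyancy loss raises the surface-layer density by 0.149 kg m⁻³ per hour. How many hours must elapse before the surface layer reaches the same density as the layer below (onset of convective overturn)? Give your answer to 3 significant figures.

15.3 hours

Density deficit of the surface layer: 1028.97 − 1026.69 = 2.28 kg m⁻³.
Required change = 2.28 / 0.149 = 15.3 hours.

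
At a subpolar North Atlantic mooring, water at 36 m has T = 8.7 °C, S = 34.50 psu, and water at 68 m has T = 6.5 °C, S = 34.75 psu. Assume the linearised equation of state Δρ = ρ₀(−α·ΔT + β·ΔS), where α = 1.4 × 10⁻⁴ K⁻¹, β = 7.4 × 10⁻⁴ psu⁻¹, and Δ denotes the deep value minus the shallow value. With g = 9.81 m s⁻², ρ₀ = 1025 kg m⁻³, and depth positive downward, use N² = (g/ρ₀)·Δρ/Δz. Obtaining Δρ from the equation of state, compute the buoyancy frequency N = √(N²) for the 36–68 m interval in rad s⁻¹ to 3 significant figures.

0.0123 rad s⁻¹

ΔT = -2.2 K, ΔS = +0.25 psu (deep − shallow).
Δρ/ρ₀ = −αΔT + βΔS = 3.08 × 10⁻⁴ + 1.85 × 10⁻⁴ = 4.93 × 10⁻⁴, so Δρ ≈ 0.5053 kg m⁻³.
N² = (g/ρ₀)·Δρ/Δz = g·(Δρ/ρ₀)/Δz = 9.81 × 4.93 × 10⁻⁴ / 32 = 1.5114 × 10⁻⁴ s⁻².
N = √(1.5114 × 10⁻⁴) = 0.012294 rad s⁻¹ ≈ 0.0123 rad s⁻¹.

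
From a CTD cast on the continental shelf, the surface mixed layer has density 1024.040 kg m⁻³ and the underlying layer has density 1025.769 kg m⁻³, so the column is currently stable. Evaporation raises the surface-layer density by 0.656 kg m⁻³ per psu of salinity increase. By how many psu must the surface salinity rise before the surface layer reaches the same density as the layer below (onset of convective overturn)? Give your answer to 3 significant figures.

2.64 psu

Density deficit of the surface layer: 1025.769 − 1024.040 = 1.729 kg m⁻³.
Required change = 1.729 / 0.656 = 2.64 psu.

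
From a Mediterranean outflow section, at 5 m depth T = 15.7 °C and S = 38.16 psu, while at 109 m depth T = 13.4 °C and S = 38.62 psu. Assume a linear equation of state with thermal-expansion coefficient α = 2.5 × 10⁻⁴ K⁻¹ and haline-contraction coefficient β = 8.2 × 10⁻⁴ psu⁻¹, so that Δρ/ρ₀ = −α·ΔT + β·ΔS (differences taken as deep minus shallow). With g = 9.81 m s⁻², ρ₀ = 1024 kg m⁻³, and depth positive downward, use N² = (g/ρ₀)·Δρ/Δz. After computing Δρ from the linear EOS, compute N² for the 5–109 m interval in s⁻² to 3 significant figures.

ΔT = -2.3 K, ΔS = +0.46 psu (deep − shallow).
Δρ/ρ₀ = −αΔT + βΔS = 5.75 × 10⁻⁴ + 3.772 × 10⁻⁴ = 9.522 × 10⁻⁴, so Δρ ≈ 0.9751 kg m⁻³.
N² = (g/ρ₀)·Δρ/Δz = g·(Δρ/ρ₀)/Δz = 9.81 × 9.522 × 10⁻⁴ / 104 = 8.9818 × 10⁻⁵ s⁻² ≈ 8.98 × 10⁻⁵ s⁻².

8.98 × 10⁻⁵ s⁻²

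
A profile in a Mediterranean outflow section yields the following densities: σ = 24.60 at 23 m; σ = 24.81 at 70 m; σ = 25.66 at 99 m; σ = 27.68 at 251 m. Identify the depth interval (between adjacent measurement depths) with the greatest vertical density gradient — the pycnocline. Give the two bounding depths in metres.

Compute the density gradient over each adjacent pair:
  23–70 m: Δρ/Δz = 0.21/47 = 4.5 × 10⁻³ kg m⁻⁴
  70–99 m: Δρ/Δz = 0.85/29 = 0.029 kg m⁻⁴
  99–251 m: Δρ/Δz = 2.02/152 = 0.013 kg m⁻⁴
The largest gradient is in the 70–99 m interval — the pycnocline.

70–99 m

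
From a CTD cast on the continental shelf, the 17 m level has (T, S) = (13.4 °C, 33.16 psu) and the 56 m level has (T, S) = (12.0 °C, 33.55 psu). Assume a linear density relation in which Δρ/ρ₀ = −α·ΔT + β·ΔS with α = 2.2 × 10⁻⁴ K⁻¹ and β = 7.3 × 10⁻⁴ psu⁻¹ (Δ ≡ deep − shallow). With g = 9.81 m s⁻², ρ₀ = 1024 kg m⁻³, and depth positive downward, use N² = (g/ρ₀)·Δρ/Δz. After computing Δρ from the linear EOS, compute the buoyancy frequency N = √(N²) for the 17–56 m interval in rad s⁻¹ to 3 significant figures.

0.0122 rad s⁻¹

ΔT = -1.4 K, ΔS = +0.39 psu (deep − shallow).
Δρ/ρ₀ = −αΔT + βΔS = 3.08 × 10⁻⁴ + 2.847 × 10⁻⁴ = 5.927 × 10⁻⁴, so Δρ ≈ 0.6069 kg m⁻³.
N² = (g/ρ₀)·Δρ/Δz = g·(Δρ/ρ₀)/Δz = 9.81 × 5.927 × 10⁻⁴ / 39 = 1.4909 × 10⁻⁴ s⁻².
N = √(1.4909 × 10⁻⁴) = 0.012210 rad s⁻¹ ≈ 0.0122 rad s⁻¹.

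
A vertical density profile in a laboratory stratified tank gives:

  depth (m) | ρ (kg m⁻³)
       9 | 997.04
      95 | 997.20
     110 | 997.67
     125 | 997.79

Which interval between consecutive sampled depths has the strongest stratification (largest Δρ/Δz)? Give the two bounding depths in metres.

Compute the density gradient over each adjacent pair:
  9–95 m: Δρ/Δz = 0.16/86 = 1.9 × 10⁻³ kg m⁻⁴
  95–110 m: Δρ/Δz = 0.47/15 = 0.031 kg m⁻⁴
  110–125 m: Δρ/Δz = 0.12/15 = 8.0 × 10⁻³ kg m⁻⁴
The largest gradient is in the 95–110 m interval — the pycnocline.

95–110 m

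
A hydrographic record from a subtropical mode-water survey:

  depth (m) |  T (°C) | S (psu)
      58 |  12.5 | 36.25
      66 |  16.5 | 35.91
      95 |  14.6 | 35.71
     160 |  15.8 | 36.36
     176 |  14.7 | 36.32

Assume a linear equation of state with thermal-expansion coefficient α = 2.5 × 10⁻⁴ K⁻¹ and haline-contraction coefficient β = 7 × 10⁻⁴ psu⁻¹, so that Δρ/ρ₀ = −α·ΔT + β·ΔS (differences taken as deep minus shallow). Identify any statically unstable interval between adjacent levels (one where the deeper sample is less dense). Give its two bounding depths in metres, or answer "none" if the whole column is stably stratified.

58–66 m

Evaluate Δρ/ρ₀ = −αΔT + βΔS across each adjacent pair:
  58–66 m: −αΔT+βΔS = −(2.5 × 10⁻⁴)(+4.0)+(7 × 10⁻⁴)(-0.34) = -1.2 × 10⁻³ → UNSTABLE
  66–95 m: −αΔT+βΔS = −(2.5 × 10⁻⁴)(-1.9)+(7 × 10⁻⁴)(-0.20) = 3.4 × 10⁻⁴ → stable
  95–160 m: −αΔT+βΔS = −(2.5 × 10⁻⁴)(+1.2)+(7 × 10⁻⁴)(+0.65) = 1.6 × 10⁻⁴ → stable
  160–176 m: −αΔT+βΔS = −(2.5 × 10⁻⁴)(-1.1)+(7 × 10⁻⁴)(-0.04) = 2.5 × 10⁻⁴ → stable
The 58–66 m interval has Δρ < 0: lighter water underlies denser water.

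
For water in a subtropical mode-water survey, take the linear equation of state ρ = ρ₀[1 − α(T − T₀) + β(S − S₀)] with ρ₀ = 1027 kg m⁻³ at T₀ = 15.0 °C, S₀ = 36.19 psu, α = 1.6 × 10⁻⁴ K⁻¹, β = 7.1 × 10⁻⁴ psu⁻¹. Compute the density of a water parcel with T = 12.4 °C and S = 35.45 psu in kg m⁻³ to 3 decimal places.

T − T₀ = -2.6 K, S − S₀ = -0.74 psu.
Bracket = 1 − α·(-2.6) + β·(-0.74) = 1 + (-1.094 × 10⁻⁴) = 0.9998906.
ρ = 1027 × 0.9998906 = 1026.888 kg m⁻³.

1026.888 kg m⁻³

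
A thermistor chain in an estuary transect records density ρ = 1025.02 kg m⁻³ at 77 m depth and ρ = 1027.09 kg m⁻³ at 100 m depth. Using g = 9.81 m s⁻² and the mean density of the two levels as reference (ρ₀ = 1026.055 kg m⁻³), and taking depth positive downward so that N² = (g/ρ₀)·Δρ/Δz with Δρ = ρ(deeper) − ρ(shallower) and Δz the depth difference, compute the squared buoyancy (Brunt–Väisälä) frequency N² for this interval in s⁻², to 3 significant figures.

Δρ = 1027.09 − 1025.02 = 2.07 kg m⁻³ over Δz = 100 − 77 = 23 m.
N² = (9.81/1026.055) × (2.07/23) = 8.6048 × 10⁻⁴ s⁻² ≈ 8.60 × 10⁻⁴ s⁻².

8.60 × 10⁻⁴ s⁻²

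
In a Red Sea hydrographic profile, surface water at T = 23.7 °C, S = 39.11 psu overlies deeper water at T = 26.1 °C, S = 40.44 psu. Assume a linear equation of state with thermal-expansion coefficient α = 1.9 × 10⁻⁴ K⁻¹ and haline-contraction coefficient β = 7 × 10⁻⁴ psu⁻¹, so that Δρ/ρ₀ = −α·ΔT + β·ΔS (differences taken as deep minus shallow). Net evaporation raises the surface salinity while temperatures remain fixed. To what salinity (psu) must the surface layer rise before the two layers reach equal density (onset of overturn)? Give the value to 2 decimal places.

Neutral buoyancy requires −α(T_deep − T_surf) + β(S_deep − S_surf′) = 0.
S_surf′ = S_deep − (α/β)·ΔT = 40.44 − (1.9 × 10⁻⁴/7 × 10⁻⁴)·(+2.4) = 39.7886 psu.
Increase required: 39.7886 − 39.11 = 0.6786 psu.

39.79 psu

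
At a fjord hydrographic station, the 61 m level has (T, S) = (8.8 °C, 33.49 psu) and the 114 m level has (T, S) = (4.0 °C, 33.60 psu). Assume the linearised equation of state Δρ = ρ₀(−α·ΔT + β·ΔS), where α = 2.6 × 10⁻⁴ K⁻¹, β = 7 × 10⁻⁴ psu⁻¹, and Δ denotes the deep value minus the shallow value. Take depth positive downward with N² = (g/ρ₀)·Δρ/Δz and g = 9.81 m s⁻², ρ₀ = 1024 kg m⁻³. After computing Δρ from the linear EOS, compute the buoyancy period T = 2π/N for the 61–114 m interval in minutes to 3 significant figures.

6.69 min

ΔT = -4.8 K, ΔS = +0.11 psu (deep − shallow).
Δρ/ρ₀ = −αΔT + βΔS = 1.248 × 10⁻³ + 7.70 × 10⁻⁵ = 1.325 × 10⁻³, so Δρ ≈ 1.357 kg m⁻³.
N² = (g/ρ₀)·Δρ/Δz = g·(Δρ/ρ₀)/Δz = 9.81 × 1.325 × 10⁻³ / 53 = 2.4525 × 10⁻⁴ s⁻².
N = √(2.4525 × 10⁻⁴) = 0.015660 rad s⁻¹ → T = 2π/N = 401.23 s = 6.6872 min ≈ 6.69 min.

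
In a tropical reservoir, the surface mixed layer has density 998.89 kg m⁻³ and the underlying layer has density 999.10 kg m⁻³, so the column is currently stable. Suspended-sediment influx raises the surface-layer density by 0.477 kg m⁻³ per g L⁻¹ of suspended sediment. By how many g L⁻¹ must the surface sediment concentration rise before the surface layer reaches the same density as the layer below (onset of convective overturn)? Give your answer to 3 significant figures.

0.440 g L⁻¹

Density deficit of the surface layer: 999.10 − 998.89 = 0.21 kg m⁻³.
Required change = 0.21 / 0.477 = 0.440 g L⁻¹.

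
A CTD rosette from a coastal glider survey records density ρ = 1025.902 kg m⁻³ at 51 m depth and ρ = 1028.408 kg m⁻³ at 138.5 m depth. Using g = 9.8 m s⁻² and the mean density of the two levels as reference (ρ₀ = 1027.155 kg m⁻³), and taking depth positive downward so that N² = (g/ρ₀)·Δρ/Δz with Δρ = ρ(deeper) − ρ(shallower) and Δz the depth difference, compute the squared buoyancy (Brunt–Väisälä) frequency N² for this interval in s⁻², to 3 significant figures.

2.73 × 10⁻⁴ s⁻²

Δρ = 1028.408 − 1025.902 = 2.506 kg m⁻³ over Δz = 138.5 − 51 = 87.5 m.
N² = (9.8/1027.155) × (2.506/87.5) = 2.7325 × 10⁻⁴ s⁻² ≈ 2.73 × 10⁻⁴ s⁻².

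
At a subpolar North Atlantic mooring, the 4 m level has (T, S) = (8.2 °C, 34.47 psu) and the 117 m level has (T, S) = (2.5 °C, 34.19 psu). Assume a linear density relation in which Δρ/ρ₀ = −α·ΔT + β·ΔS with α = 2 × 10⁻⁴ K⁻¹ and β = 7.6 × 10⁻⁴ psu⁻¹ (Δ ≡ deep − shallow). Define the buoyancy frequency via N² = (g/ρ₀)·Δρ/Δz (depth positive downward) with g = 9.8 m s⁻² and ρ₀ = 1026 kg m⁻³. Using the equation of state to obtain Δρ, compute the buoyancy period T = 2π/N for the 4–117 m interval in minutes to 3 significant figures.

ΔT = -5.7 K, ΔS = -0.28 psu (deep − shallow).
Δρ/ρ₀ = −αΔT + βΔS = 1.14 × 10⁻³ − 2.128 × 10⁻⁴ = 9.272 × 10⁻⁴, so Δρ ≈ 0.9513 kg m⁻³.
N² = (g/ρ₀)·Δρ/Δz = g·(Δρ/ρ₀)/Δz = 9.8 × 9.272 × 10⁻⁴ / 113 = 8.0412 × 10⁻⁵ s⁻².
N = √(8.0412 × 10⁻⁵) = 8.9673 × 10⁻³ rad s⁻¹ → T = 2π/N = 700.68 s = 11.678 min ≈ 11.7 min.

11.7 min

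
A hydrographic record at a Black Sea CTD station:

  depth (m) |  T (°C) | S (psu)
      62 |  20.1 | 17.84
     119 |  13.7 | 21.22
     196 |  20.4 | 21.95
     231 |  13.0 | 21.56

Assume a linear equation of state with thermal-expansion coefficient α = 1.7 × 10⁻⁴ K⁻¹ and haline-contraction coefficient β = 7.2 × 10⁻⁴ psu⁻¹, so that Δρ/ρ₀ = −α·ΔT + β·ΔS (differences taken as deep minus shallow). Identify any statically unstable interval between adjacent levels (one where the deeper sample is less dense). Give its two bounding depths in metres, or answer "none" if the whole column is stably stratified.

Evaluate Δρ/ρ₀ = −αΔT + βΔS across each adjacent pair:
  62–119 m: −αΔT+βΔS = −(1.7 × 10⁻⁴)(-6.4)+(7.2 × 10⁻⁴)(+3.38) = 3.5 × 10⁻³ → stable
  119–196 m: −αΔT+βΔS = −(1.7 × 10⁻⁴)(+6.7)+(7.2 × 10⁻⁴)(+0.73) = -6.1 × 10⁻⁴ → UNSTABLE
  196–231 m: −αΔT+βΔS = −(1.7 × 10⁻⁴)(-7.4)+(7.2 × 10⁻⁴)(-0.39) = 9.8 × 10⁻⁴ → stable
The 119–196 m interval has Δρ < 0: lighter water underlies denser water.

119–196 m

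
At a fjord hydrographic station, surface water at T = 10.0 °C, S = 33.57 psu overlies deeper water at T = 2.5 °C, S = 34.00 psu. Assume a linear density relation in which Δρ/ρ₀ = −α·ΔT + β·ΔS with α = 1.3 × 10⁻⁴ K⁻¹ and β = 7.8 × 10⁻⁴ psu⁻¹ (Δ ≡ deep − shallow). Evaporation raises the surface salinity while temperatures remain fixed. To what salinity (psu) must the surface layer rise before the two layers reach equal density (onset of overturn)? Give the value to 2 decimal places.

35.25 psu

Neutral buoyancy requires −α(T_deep − T_surf) + β(S_deep − S_surf′) = 0.
S_surf′ = S_deep − (α/β)·ΔT = 34.00 − (1.3 × 10⁻⁴/7.8 × 10⁻⁴)·(-7.5) = 35.2500 psu.
Increase required: 35.2500 − 33.57 = 1.6800 psu.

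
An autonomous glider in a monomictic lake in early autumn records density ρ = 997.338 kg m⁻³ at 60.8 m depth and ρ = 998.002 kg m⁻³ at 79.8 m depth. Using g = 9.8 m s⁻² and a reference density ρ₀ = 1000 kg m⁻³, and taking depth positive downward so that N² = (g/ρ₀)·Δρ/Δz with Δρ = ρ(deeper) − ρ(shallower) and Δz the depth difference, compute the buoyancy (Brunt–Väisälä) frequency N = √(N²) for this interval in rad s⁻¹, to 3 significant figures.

0.0185 rad s⁻¹

Δρ = 998.002 − 997.338 = 0.664 kg m⁻³ over Δz = 79.8 − 60.8 = 19 m.
N² = (9.8/1000) × (0.664/19) = 3.4248 × 10⁻⁴ s⁻².
N = √(3.4248 × 10⁻⁴) = 0.018506 rad s⁻¹ ≈ 0.0185 rad s⁻¹.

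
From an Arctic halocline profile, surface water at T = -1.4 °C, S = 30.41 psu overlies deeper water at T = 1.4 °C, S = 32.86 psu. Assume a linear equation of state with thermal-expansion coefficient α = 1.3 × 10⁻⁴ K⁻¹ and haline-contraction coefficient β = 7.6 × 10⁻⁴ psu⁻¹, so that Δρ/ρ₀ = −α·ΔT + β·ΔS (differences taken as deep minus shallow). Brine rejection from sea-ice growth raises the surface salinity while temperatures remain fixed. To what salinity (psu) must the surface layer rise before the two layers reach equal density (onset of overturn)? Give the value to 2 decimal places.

Neutral buoyancy requires −α(T_deep − T_surf) + β(S_deep − S_surf′) = 0.
S_surf′ = S_deep − (α/β)·ΔT = 32.86 − (1.3 × 10⁻⁴/7.6 × 10⁻⁴)·(+2.8) = 32.3811 psu.
Increase required: 32.3811 − 30.41 = 1.9711 psu.

32.38 psu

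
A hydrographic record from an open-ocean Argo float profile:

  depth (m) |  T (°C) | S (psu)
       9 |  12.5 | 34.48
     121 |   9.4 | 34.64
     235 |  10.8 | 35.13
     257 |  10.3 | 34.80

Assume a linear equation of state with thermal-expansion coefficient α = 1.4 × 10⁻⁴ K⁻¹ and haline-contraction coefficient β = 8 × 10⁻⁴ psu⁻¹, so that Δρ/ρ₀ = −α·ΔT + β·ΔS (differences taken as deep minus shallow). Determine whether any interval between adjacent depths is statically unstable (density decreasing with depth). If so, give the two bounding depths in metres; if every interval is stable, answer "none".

235–257 m

Evaluate Δρ/ρ₀ = −αΔT + βΔS across each adjacent pair:
  9–121 m: −αΔT+βΔS = −(1.4 × 10⁻⁴)(-3.1)+(8 × 10⁻⁴)(+0.16) = 5.6 × 10⁻⁴ → stable
  121–235 m: −αΔT+βΔS = −(1.4 × 10⁻⁴)(+1.4)+(8 × 10⁻⁴)(+0.49) = 2.0 × 10⁻⁴ → stable
  235–257 m: −αΔT+βΔS = −(1.4 × 10⁻⁴)(-0.5)+(8 × 10⁻⁴)(-0.33) = -1.9 × 10⁻⁴ → UNSTABLE
The 235–257 m interval has Δρ < 0: lighter water underlies denser water.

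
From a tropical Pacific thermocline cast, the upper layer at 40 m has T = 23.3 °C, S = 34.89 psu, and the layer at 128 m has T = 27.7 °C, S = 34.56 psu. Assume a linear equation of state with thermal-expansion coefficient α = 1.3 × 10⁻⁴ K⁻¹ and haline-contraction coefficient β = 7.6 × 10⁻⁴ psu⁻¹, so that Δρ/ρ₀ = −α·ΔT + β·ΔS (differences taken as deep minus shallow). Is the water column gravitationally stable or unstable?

ΔT = 27.7 − 23.3 = +4.4 K and ΔS = 34.56 − 34.89 = -0.33 psu (deep − shallow).
−αΔT = -5.72 × 10⁻⁴; βΔS = -2.508 × 10⁻⁴; sum Δρ/ρ₀ = -8.228 × 10⁻⁴.
Δρ/ρ₀ < 0, so Δρ < 0: deeper water is lighter → statically unstable; the column would overturn.

unstable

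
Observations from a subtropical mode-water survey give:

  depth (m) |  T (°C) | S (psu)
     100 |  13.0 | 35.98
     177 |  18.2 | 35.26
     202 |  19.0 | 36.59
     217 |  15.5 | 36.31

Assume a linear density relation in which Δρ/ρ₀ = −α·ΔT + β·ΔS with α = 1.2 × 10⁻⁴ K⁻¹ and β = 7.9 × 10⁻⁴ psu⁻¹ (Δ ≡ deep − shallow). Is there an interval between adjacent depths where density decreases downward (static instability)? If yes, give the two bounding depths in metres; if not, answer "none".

100–177 m

Evaluate Δρ/ρ₀ = −αΔT + βΔS across each adjacent pair:
  100–177 m: −αΔT+βΔS = −(1.2 × 10⁻⁴)(+5.2)+(7.9 × 10⁻⁴)(-0.72) = -1.2 × 10⁻³ → UNSTABLE
  177–202 m: −αΔT+βΔS = −(1.2 × 10⁻⁴)(+0.8)+(7.9 × 10⁻⁴)(+1.33) = 9.5 × 10⁻⁴ → stable
  202–217 m: −αΔT+βΔS = −(1.2 × 10⁻⁴)(-3.5)+(7.9 × 10⁻⁴)(-0.28) = 2.0 × 10⁻⁴ → stable
The 100–177 m interval has Δρ < 0: lighter water underlies denser water.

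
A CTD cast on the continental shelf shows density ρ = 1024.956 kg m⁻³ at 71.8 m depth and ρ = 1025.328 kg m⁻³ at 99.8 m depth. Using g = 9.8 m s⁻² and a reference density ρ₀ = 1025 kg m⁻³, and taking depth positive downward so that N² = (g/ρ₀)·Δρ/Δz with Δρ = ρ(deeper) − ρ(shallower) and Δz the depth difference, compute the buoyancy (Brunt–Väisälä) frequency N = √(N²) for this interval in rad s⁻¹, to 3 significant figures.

Δρ = 1025.328 − 1024.956 = 0.372 kg m⁻³ over Δz = 99.8 − 71.8 = 28 m.
N² = (9.8/1025) × (0.372/28) = 1.2702 × 10⁻⁴ s⁻².
N = √(1.2702 × 10⁻⁴) = 0.011270 rad s⁻¹ ≈ 0.0113 rad s⁻¹.

0.0113 rad s⁻¹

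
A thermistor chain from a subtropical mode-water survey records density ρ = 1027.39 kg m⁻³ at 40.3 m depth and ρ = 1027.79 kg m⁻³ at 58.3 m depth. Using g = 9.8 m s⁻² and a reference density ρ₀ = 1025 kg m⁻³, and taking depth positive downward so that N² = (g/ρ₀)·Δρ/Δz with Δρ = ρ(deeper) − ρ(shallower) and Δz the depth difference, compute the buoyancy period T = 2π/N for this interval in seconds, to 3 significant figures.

Δρ = 1027.79 − 1027.39 = 0.40 kg m⁻³ over Δz = 58.3 − 40.3 = 18 m.
N² = (9.8/1025) × (0.40/18) = 2.1247 × 10⁻⁴ s⁻².
N = √(2.1247 × 10⁻⁴) = 0.014576 rad s⁻¹, so T = 2π/N = 431.06 s ≈ 431 s.
Since Δρ > 0 the layer is stably stratified.

431 s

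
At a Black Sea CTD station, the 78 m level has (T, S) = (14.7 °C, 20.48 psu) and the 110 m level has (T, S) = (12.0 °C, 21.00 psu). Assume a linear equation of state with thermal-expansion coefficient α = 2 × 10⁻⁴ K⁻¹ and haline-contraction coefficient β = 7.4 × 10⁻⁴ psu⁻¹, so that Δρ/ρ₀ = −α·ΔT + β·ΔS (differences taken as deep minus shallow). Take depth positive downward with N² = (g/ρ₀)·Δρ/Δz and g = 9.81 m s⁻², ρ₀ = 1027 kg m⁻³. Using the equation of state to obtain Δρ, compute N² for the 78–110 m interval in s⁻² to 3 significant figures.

2.84 × 10⁻⁴ s⁻²

ΔT = -2.7 K, ΔS = +0.52 psu (deep − shallow).
Δρ/ρ₀ = −αΔT + βΔS = 5.40 × 10⁻⁴ + 3.848 × 10⁻⁴ = 9.248 × 10⁻⁴, so Δρ ≈ 0.9498 kg m⁻³.
N² = (g/ρ₀)·Δρ/Δz = g·(Δρ/ρ₀)/Δz = 9.81 × 9.248 × 10⁻⁴ / 32 = 2.8351 × 10⁻⁴ s⁻² ≈ 2.84 × 10⁻⁴ s⁻².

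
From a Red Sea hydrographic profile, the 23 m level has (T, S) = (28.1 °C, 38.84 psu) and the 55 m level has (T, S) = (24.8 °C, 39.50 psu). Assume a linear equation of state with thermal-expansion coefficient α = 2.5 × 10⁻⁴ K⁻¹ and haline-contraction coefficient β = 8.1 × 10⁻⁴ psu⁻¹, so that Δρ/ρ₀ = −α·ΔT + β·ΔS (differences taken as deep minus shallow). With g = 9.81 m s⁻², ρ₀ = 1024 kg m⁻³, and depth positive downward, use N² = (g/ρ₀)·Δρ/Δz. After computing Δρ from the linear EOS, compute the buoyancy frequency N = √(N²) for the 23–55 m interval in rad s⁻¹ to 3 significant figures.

ΔT = -3.3 K, ΔS = +0.66 psu (deep − shallow).
Δρ/ρ₀ = −αΔT + βΔS = 8.25 × 10⁻⁴ + 5.346 × 10⁻⁴ = 1.3596 × 10⁻³, so Δρ ≈ 1.392 kg m⁻³.
N² = (g/ρ₀)·Δρ/Δz = g·(Δρ/ρ₀)/Δz = 9.81 × 1.3596 × 10⁻³ / 32 = 4.1680 × 10⁻⁴ s⁻².
N = √(4.1680 × 10⁻⁴) = 0.020416 rad s⁻¹ ≈ 0.0204 rad s⁻¹.

0.0204 rad s⁻¹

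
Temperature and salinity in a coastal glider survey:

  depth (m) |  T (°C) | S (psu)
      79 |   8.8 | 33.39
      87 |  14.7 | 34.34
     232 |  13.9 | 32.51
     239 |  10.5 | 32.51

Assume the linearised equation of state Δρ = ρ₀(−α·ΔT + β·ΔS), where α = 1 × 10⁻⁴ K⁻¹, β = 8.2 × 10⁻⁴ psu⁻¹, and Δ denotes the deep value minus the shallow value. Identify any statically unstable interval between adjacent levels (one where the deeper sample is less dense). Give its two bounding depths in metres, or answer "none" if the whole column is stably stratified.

87–232 m

Evaluate Δρ/ρ₀ = −αΔT + βΔS across each adjacent pair:
  79–87 m: −αΔT+βΔS = −(1 × 10⁻⁴)(+5.9)+(8.2 × 10⁻⁴)(+0.95) = 1.9 × 10⁻⁴ → stable
  87–232 m: −αΔT+βΔS = −(1 × 10⁻⁴)(-0.8)+(8.2 × 10⁻⁴)(-1.83) = -1.4 × 10⁻³ → UNSTABLE
  232–239 m: −αΔT+βΔS = −(1 × 10⁻⁴)(-3.4)+(8.2 × 10⁻⁴)(+0.00) = 3.4 × 10⁻⁴ → stable
The 87–232 m interval has Δρ < 0: lighter water underlies denser water.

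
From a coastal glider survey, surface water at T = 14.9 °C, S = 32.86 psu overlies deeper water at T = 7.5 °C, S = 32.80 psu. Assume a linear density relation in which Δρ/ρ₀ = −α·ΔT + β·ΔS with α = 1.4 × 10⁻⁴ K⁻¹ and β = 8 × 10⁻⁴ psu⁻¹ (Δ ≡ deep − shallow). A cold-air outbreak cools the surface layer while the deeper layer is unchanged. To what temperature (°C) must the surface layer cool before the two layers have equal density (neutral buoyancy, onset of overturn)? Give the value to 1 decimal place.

7.8 °C

Neutral buoyancy requires Δρ = 0, i.e. −α(T_deep − T_surf′) + β(S_deep − S_surf) = 0.
T_surf′ = T_deep − (β/α)·ΔS = 7.5 − (8 × 10⁻⁴/1.4 × 10⁻⁴)·(-0.06) = 7.843 °C.
Cooling required: 14.9 − (7.843) = 7.057 °C.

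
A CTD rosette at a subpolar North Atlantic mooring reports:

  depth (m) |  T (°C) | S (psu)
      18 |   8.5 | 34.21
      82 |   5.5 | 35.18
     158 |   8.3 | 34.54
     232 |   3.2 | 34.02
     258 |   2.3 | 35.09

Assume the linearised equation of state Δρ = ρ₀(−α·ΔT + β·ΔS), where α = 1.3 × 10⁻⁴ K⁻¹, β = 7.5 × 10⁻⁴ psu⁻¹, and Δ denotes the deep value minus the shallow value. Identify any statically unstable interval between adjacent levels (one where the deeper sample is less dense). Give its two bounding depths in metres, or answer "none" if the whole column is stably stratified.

82–158 m

Evaluate Δρ/ρ₀ = −αΔT + βΔS across each adjacent pair:
  18–82 m: −αΔT+βΔS = −(1.3 × 10⁻⁴)(-3.0)+(7.5 × 10⁻⁴)(+0.97) = 1.1 × 10⁻³ → stable
  82–158 m: −αΔT+βΔS = −(1.3 × 10⁻⁴)(+2.8)+(7.5 × 10⁻⁴)(-0.64) = -8.4 × 10⁻⁴ → UNSTABLE
  158–232 m: −αΔT+βΔS = −(1.3 × 10⁻⁴)(-5.1)+(7.5 × 10⁻⁴)(-0.52) = 2.7 × 10⁻⁴ → stable
  232–258 m: −αΔT+βΔS = −(1.3 × 10⁻⁴)(-0.9)+(7.5 × 10⁻⁴)(+1.07) = 9.2 × 10⁻⁴ → stable
The 82–158 m interval has Δρ < 0: lighter water underlies denser water.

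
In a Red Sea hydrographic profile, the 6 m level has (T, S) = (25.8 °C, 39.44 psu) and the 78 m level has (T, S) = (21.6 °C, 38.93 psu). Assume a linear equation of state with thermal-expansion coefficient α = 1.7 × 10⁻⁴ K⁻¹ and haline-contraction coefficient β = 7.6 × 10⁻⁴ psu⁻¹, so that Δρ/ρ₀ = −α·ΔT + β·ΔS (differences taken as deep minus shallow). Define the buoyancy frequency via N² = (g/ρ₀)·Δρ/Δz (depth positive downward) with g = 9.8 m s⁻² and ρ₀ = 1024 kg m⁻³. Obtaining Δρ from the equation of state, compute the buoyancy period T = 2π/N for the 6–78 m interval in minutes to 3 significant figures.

15.7 min

ΔT = -4.2 K, ΔS = -0.51 psu (deep − shallow).
Δρ/ρ₀ = −αΔT + βΔS = 7.14 × 10⁻⁴ − 3.876 × 10⁻⁴ = 3.264 × 10⁻⁴, so Δρ ≈ 0.3342 kg m⁻³.
N² = (g/ρ₀)·Δρ/Δz = g·(Δρ/ρ₀)/Δz = 9.8 × 3.264 × 10⁻⁴ / 72 = 4.4427 × 10⁻⁵ s⁻².
N = √(4.4427 × 10⁻⁵) = 6.6654 × 10⁻³ rad s⁻¹ → T = 2π/N = 942.66 s = 15.711 min ≈ 15.7 min.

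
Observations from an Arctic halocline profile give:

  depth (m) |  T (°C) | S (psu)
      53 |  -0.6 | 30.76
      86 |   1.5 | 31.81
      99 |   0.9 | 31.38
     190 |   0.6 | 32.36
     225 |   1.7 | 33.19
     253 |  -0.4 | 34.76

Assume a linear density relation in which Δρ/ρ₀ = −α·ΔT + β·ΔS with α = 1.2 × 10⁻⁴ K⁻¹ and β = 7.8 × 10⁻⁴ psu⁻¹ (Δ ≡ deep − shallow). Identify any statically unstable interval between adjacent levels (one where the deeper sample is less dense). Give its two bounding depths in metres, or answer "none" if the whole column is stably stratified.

Evaluate Δρ/ρ₀ = −αΔT + βΔS across each adjacent pair:
  53–86 m: −αΔT+βΔS = −(1.2 × 10⁻⁴)(+2.1)+(7.8 × 10⁻⁴)(+1.05) = 5.7 × 10⁻⁴ → stable
  86–99 m: −αΔT+βΔS = −(1.2 × 10⁻⁴)(-0.6)+(7.8 × 10⁻⁴)(-0.43) = -2.6 × 10⁻⁴ → UNSTABLE
  99–190 m: −αΔT+βΔS = −(1.2 × 10⁻⁴)(-0.3)+(7.8 × 10⁻⁴)(+0.98) = 8.0 × 10⁻⁴ → stable
  190–225 m: −αΔT+βΔS = −(1.2 × 10⁻⁴)(+1.1)+(7.8 × 10⁻⁴)(+0.83) = 5.2 × 10⁻⁴ → stable
  225–253 m: −αΔT+βΔS = −(1.2 × 10⁻⁴)(-2.1)+(7.8 × 10⁻⁴)(+1.57) = 1.5 × 10⁻³ → stable
The 86–99 m interval has Δρ < 0: lighter water underlies denser water.

86–99 m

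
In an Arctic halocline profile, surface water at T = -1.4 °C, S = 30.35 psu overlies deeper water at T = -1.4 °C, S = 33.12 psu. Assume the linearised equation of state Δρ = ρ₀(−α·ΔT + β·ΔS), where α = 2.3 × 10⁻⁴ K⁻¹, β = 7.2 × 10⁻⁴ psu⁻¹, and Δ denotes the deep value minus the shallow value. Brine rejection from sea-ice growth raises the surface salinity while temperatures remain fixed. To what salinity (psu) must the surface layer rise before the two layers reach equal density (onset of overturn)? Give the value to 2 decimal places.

Neutral buoyancy requires −α(T_deep − T_surf) + β(S_deep − S_surf′) = 0.
S_surf′ = S_deep − (α/β)·ΔT = 33.12 − (2.3 × 10⁻⁴/7.2 × 10⁻⁴)·(+0.0) = 33.1200 psu.
Increase required: 33.1200 − 30.35 = 2.7700 psu.

33.12 psu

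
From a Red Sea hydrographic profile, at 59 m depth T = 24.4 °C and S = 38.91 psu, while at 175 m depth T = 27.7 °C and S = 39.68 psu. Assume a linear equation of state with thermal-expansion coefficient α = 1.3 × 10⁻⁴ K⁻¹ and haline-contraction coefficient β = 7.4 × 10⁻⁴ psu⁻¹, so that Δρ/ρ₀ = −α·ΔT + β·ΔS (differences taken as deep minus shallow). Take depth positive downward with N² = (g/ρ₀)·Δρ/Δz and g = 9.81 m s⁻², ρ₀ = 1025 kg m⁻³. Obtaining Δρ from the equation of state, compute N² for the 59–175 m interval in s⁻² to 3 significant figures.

1.19 × 10⁻⁵ s⁻²

ΔT = +3.3 K, ΔS = +0.77 psu (deep − shallow).
Δρ/ρ₀ = −αΔT + βΔS = -4.29 × 10⁻⁴ + 5.698 × 10⁻⁴ = 1.408 × 10⁻⁴, so Δρ ≈ 0.1443 kg m⁻³.
N² = (g/ρ₀)·Δρ/Δz = g·(Δρ/ρ₀)/Δz = 9.81 × 1.408 × 10⁻⁴ / 116 = 1.1907 × 10⁻⁵ s⁻² ≈ 1.19 × 10⁻⁵ s⁻².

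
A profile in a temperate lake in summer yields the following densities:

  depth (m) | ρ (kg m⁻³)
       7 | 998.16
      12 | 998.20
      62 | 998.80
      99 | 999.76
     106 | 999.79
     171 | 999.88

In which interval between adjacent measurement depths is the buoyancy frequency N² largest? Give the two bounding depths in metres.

Compute the density gradient over each adjacent pair:
  7–12 m: Δρ/Δz = 0.04/5 = 8.0 × 10⁻³ kg m⁻⁴
  12–62 m: Δρ/Δz = 0.60/50 = 0.012 kg m⁻⁴
  62–99 m: Δρ/Δz = 0.96/37 = 0.026 kg m⁻⁴
  99–106 m: Δρ/Δz = 0.03/7 = 4.3 × 10⁻³ kg m⁻⁴
  106–171 m: Δρ/Δz = 0.09/65 = 1.4 × 10⁻³ kg m⁻⁴
The largest gradient is in the 62–99 m interval — the pycnocline.

62–99 m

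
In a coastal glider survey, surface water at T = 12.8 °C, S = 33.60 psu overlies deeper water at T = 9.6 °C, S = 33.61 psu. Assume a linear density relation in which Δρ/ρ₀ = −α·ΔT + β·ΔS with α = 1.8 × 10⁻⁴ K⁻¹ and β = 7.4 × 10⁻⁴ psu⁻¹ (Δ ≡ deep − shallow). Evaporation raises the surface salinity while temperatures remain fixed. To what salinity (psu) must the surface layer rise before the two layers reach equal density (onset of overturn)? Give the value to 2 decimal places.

Neutral buoyancy requires −α(T_deep − T_surf) + β(S_deep − S_surf′) = 0.
S_surf′ = S_deep − (α/β)·ΔT = 33.61 − (1.8 × 10⁻⁴/7.4 × 10⁻⁴)·(-3.2) = 34.3884 psu.
Increase required: 34.3884 − 33.60 = 0.7884 psu.

34.39 psu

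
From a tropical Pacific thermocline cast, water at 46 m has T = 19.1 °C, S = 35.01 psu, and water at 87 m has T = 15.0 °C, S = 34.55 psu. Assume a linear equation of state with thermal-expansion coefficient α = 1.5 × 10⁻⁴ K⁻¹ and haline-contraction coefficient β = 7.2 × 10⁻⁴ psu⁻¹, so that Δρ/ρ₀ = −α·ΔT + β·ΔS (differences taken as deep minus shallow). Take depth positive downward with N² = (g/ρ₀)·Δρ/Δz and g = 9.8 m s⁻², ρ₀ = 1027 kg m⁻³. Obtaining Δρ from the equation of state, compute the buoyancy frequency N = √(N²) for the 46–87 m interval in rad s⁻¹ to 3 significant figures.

8.24 × 10⁻³ rad s⁻¹

ΔT = -4.1 K, ΔS = -0.46 psu (deep − shallow).
Δρ/ρ₀ = −αΔT + βΔS = 6.15 × 10⁻⁴ − 3.312 × 10⁻⁴ = 2.838 × 10⁻⁴, so Δρ ≈ 0.2915 kg m⁻³.
N² = (g/ρ₀)·Δρ/Δz = g·(Δρ/ρ₀)/Δz = 9.8 × 2.838 × 10⁻⁴ / 41 = 6.7835 × 10⁻⁵ s⁻².
N = √(6.7835 × 10⁻⁵) = 8.2362 × 10⁻³ rad s⁻¹ ≈ 8.24 × 10⁻³ rad s⁻¹.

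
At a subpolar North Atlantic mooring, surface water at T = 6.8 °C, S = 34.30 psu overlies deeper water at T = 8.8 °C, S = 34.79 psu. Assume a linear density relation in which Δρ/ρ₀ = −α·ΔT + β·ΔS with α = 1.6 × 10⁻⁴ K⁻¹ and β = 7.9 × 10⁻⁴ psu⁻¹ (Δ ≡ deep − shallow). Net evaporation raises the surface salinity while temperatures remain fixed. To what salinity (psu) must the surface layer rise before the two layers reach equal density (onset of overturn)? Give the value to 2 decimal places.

Neutral buoyancy requires −α(T_deep − T_surf) + β(S_deep − S_surf′) = 0.
S_surf′ = S_deep − (α/β)·ΔT = 34.79 − (1.6 × 10⁻⁴/7.9 × 10⁻⁴)·(+2.0) = 34.3849 psu.
Increase required: 34.3849 − 34.30 = 0.0849 psu.

34.38 psu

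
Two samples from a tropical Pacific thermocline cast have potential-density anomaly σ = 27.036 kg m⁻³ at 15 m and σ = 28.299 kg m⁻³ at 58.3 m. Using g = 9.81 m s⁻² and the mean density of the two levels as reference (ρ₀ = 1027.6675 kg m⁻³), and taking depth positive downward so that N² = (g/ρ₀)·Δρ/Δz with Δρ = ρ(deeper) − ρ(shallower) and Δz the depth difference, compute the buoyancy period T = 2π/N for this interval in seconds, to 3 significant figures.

Δρ = 1028.299 − 1027.036 = 1.263 kg m⁻³ over Δz = 58.3 − 15 = 43.3 m.
N² = (9.81/1027.6675) × (1.263/43.3) = 2.7844 × 10⁻⁴ s⁻².
N = √(2.7844 × 10⁻⁴) = 0.016687 rad s⁻¹, so T = 2π/N = 376.53 s ≈ 377 s.

377 s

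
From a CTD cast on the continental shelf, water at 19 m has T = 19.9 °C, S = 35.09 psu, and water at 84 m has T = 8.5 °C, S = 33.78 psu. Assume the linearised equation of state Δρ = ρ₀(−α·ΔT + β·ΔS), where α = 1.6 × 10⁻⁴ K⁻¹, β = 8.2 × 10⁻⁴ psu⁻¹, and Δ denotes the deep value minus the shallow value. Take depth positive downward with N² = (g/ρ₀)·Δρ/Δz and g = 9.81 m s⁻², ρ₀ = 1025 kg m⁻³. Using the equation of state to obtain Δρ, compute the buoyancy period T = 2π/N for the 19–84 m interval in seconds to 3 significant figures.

591 s

ΔT = -11.4 K, ΔS = -1.31 psu (deep − shallow).
Δρ/ρ₀ = −αΔT + βΔS = 1.824 × 10⁻³ − 1.0742 × 10⁻³ = 7.498 × 10⁻⁴, so Δρ ≈ 0.7685 kg m⁻³.
N² = (g/ρ₀)·Δρ/Δz = g·(Δρ/ρ₀)/Δz = 9.81 × 7.498 × 10⁻⁴ / 65 = 1.1316 × 10⁻⁴ s⁻².
N = √(1.1316 × 10⁻⁴) = 0.010638 rad s⁻¹ → T = 2π/N = 590.64 s ≈ 591 s.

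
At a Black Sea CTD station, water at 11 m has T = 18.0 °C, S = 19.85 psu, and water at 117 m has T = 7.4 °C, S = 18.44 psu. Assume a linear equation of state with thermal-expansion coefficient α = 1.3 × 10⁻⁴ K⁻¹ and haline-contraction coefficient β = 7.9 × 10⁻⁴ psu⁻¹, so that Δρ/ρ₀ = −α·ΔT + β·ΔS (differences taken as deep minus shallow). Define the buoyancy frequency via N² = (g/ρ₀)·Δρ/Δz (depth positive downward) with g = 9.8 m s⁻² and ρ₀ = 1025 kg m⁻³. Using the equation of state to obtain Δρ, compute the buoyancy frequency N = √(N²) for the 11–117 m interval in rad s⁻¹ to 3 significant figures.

ΔT = -10.6 K, ΔS = -1.41 psu (deep − shallow).
Δρ/ρ₀ = −αΔT + βΔS = 1.378 × 10⁻³ − 1.1139 × 10⁻³ = 2.641 × 10⁻⁴, so Δρ ≈ 0.2707 kg m⁻³.
N² = (g/ρ₀)·Δρ/Δz = g·(Δρ/ρ₀)/Δz = 9.8 × 2.641 × 10⁻⁴ / 106 = 2.4417 × 10⁻⁵ s⁻².
N = √(2.4417 × 10⁻⁵) = 4.9414 × 10⁻³ rad s⁻¹ ≈ 4.94 × 10⁻³ rad s⁻¹.

4.94 × 10⁻³ rad s⁻¹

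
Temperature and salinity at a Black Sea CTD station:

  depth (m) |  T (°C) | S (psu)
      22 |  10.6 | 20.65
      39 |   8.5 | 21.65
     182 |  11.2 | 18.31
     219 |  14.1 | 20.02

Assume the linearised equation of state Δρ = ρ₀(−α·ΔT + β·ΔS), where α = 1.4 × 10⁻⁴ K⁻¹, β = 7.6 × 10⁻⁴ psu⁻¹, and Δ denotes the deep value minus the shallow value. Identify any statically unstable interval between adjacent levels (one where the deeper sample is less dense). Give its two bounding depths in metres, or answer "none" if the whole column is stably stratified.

39–182 m

Evaluate Δρ/ρ₀ = −αΔT + βΔS across each adjacent pair:
  22–39 m: −αΔT+βΔS = −(1.4 × 10⁻⁴)(-2.1)+(7.6 × 10⁻⁴)(+1.00) = 1.1 × 10⁻³ → stable
  39–182 m: −αΔT+βΔS = −(1.4 × 10⁻⁴)(+2.7)+(7.6 × 10⁻⁴)(-3.34) = -2.9 × 10⁻³ → UNSTABLE
  182–219 m: −αΔT+βΔS = −(1.4 × 10⁻⁴)(+2.9)+(7.6 × 10⁻⁴)(+1.71) = 8.9 × 10⁻⁴ → stable
The 39–182 m interval has Δρ < 0: lighter water underlies denser water.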